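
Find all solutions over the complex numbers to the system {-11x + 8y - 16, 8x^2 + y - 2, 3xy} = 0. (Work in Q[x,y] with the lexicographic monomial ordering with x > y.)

Compute a lex Gröbner basis by Buchberger's algorithm.
f_1 = -11x + 8y - 16, LT = x.
f_2 = 8x^2 + y - 2, LT = x^2.
f_3 = 3xy, LT = xy.

S(f_1,f_2): lcm = x^2. S = -8/11xy + 16/11x - 1/8y + 1/4.
  reduce S modulo (f_1, f_2, f_3):
  remainder -64/121y^2 + 1927/968y - 903/484 ≠ 0; add h_4 = -64/121y^2 + 1927/968y - 903/484 to the basis.

S(f_1,f_3): lcm = xy. S = -8/11y^2 + 16/11y.
  reduce S modulo (f_1, f_2, f_3, h_4):
  remainder -903/704y + 903/352 ≠ 0; add h_5 = -903/704y + 903/352 to the basis.

The other S-polynomials (S(f_2,f_3), S(f_1,h_4), S(f_2,h_4), S(f_3,h_4), S(f_1,h_5), S(f_2,h_5), S(f_3,h_5), S(h_4,h_5)) all reduce to 0 modulo the current basis, so we have a Gröbner basis.
Inter-reduce: drop elements whose leading term is divisible by another's, tail-reduce, and make monic.
Reduced Gröbner basis: {x, y - 2}.

The lex basis is triangular: the last element involves only y. Solving y - 2 = 0 gives y ∈ {2}; substituting each value into the earlier elements determines the remaining variables.
  y = 2: the earlier basis element becomes x = 0, giving x = 0 — point (0, 2).

{(0, 2)}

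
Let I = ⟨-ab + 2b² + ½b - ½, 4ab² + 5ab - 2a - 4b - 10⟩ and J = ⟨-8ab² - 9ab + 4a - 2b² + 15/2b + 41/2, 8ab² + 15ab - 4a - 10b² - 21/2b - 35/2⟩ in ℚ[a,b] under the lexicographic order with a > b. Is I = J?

Yes, the ideals are equal.

Two ideals are equal iff their reduced Gröbner bases coincide (the reduced basis is unique for a fixed ordering).
Buchberger on the first generating set:
f_1 = -ab + 2b² + ½b - ½, LT = ab.
f_2 = 4ab² + 5ab - 2a - 4b - 10, LT = ab².

S(f_1,f_2): lcm = ab². S = -5/4ab + ½a - 2b³ - ½b² + 3/2b + 5/2.
  leading term ab: subtract (5/4)·f_1 from -5/4ab + ½a - 2b³ - ½b² + 3/2b + 5/2 → ½a - 2b³ - 3b² + ⅞b + 25/8
  leading term a: no divisor's leading term divides it; move ½a to the remainder.
  leading term b³: no divisor's leading term divides it; move -2b³ to the remainder.
  leading term b²: no divisor's leading term divides it; move -3b² to the remainder.
  leading term b: no divisor's leading term divides it; move ⅞b to the remainder.
  leading term 1: no divisor's leading term divides it; move 25/8 to the remainder.
  remainder ½a - 2b³ - 3b² + ⅞b + 25/8 ≠ 0; add g_3 = ½a - 2b³ - 3b² + ⅞b + 25/8 to the basis.

S(f_1,g_3): lcm = ab. S = 4b⁴ + 6b³ - 15/4b² - 27/4b + ½.
  leading term b⁴: no divisor's leading term divides it; move 4b⁴ to the remainder.
  leading term b³: no divisor's leading term divides it; move 6b³ to the remainder.
  leading term b²: no divisor's leading term divides it; move -15/4b² to the remainder.
  leading term b: no divisor's leading term divides it; move -27/4b to the remainder.
  leading term 1: no divisor's leading term divides it; move ½ to the remainder.
  remainder 4b⁴ + 6b³ - 15/4b² - 27/4b + ½ ≠ 0; add g_4 = 4b⁴ + 6b³ - 15/4b² - 27/4b + ½ to the basis.

The other S-polynomials (S(f_2,g_3), S(f_1,g_4), S(f_2,g_4), S(g_3,g_4)) all reduce to 0 modulo the current basis, so we have a Gröbner basis.
Inter-reduce: drop elements whose leading term is divisible by another's, tail-reduce, and make monic.
Reduced Gröbner basis: {a - 4b³ - 6b² + 7/4b + 25/4, b⁴ + 3/2b³ - 15/16b² - 27/16b + ⅛}.

Buchberger on the second generating set:
h_1 = -8ab² - 9ab + 4a - 2b² + 15/2b + 41/2, LT = ab².
h_2 = 8ab² + 15ab - 4a - 10b² - 21/2b - 35/2, LT = ab².

S(h_1,h_2): lcm = ab². S = -¾ab + 3/2b² + ⅜b - ⅜.
  leading term ab: no divisor's leading term divides it; move -¾ab to the remainder.
  leading term b²: no divisor's leading term divides it; move 3/2b² to the remainder.
  leading term b: no divisor's leading term divides it; move ⅜b to the remainder.
  leading term 1: no divisor's leading term divides it; move -⅜ to the remainder.
  remainder -¾ab + 3/2b² + ⅜b - ⅜ ≠ 0; add k_3 = -¾ab + 3/2b² + ⅜b - ⅜ to the basis.

S(h_1,k_3): lcm = ab². S = 9/8ab - ½a + 2b³ + ¾b² - 23/16b - 41/16.
  leading term ab: subtract (-3/2)·k_3 from 9/8ab - ½a + 2b³ + ¾b² - 23/16b - 41/16 → -½a + 2b³ + 3b² - ⅞b - 25/8
  leading term a: no divisor's leading term divides it; move -½a to the remainder.
  leading term b³: no divisor's leading term divides it; move 2b³ to the remainder.
  leading term b²: no divisor's leading term divides it; move 3b² to the remainder.
  leading term b: no divisor's leading term divides it; move -⅞b to the remainder.
  leading term 1: no divisor's leading term divides it; move -25/8 to the remainder.
  remainder -½a + 2b³ + 3b² - ⅞b - 25/8 ≠ 0; add k_4 = -½a + 2b³ + 3b² - ⅞b - 25/8 to the basis.

S(h_1,k_4): lcm = ab². S = 9/8ab - ½a + 4b⁵ + 6b⁴ - 7/4b³ - 6b² - 15/16b - 41/16.
  leading term ab: subtract (-3/2)·k_3 from 9/8ab - ½a + 4b⁵ + 6b⁴ - 7/4b³ - 6b² - 15/16b - 41/16 → -½a + 4b⁵ + 6b⁴ - 7/4b³ - 15/4b² - ⅜b - 25/8
  leading term a: subtract (1)·k_4 from -½a + 4b⁵ + 6b⁴ - 7/4b³ - 15/4b² - ⅜b - 25/8 → 4b⁵ + 6b⁴ - 15/4b³ - 27/4b² + ½b
  leading term b⁵: no divisor's leading term divides it; move 4b⁵ to the remainder.
  leading term b⁴: no divisor's leading term divides it; move 6b⁴ to the remainder.
  leading term b³: no divisor's leading term divides it; move -15/4b³ to the remainder.
  leading term b²: no divisor's leading term divides it; move -27/4b² to the remainder.
  leading term b: no divisor's leading term divides it; move ½b to the remainder.
  remainder 4b⁵ + 6b⁴ - 15/4b³ - 27/4b² + ½b ≠ 0; add k_5 = 4b⁵ + 6b⁴ - 15/4b³ - 27/4b² + ½b to the basis.

S(k_3,k_4): lcm = ab. S = 4b⁴ + 6b³ - 15/4b² - 27/4b + ½.
  leading term b⁴: no divisor's leading term divides it; move 4b⁴ to the remainder.
  leading term b³: no divisor's leading term divides it; move 6b³ to the remainder.
  leading term b²: no divisor's leading term divides it; move -15/4b² to the remainder.
  leading term b: no divisor's leading term divides it; move -27/4b to the remainder.
  leading term 1: no divisor's leading term divides it; move ½ to the remainder.
  remainder 4b⁴ + 6b³ - 15/4b² - 27/4b + ½ ≠ 0; add k_6 = 4b⁴ + 6b³ - 15/4b² - 27/4b + ½ to the basis.

The other S-polynomials (S(h_2,k_3), S(h_2,k_4), S(h_1,k_5), S(h_2,k_5), S(k_3,k_5), S(k_4,k_5), S(h_1,k_6), S(h_2,k_6), S(k_3,k_6), S(k_4,k_6), S(k_5,k_6)) all reduce to 0 modulo the current basis, so we have a Gröbner basis.
Inter-reduce: drop elements whose leading term is divisible by another's, tail-reduce, and make monic.
Reduced Gröbner basis: {a - 4b³ - 6b² + 7/4b + 25/4, b⁴ + 3/2b³ - 15/16b² - 27/16b + ⅛}.

These coincide, so the ideals are equal.
The choice of monomial ordering does not affect the verdict — as long as both bases are computed under the same ordering, their equality decides ideal equality.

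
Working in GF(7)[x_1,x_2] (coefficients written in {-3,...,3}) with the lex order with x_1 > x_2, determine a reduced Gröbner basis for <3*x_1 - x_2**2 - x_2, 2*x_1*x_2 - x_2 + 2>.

f_1 = 3*x_1 - x_2**2 - x_2, LT = x_1.
f_2 = 2*x_1*x_2 - x_2 + 2, LT = x_1*x_2.

S(f_1,f_2): lcm = x_1*x_2. S = 2*x_2**3 + 2*x_2**2 - 3*x_2 - 1.
  reduce S modulo (f_1, f_2):
  remainder 2*x_2**3 + 2*x_2**2 - 3*x_2 - 1 ≠ 0; add g_3 = 2*x_2**3 + 2*x_2**2 - 3*x_2 - 1 to the basis.

The other S-polynomials (S(f_1,g_3), S(f_2,g_3)) all reduce to 0 modulo the current basis, so we have a Gröbner basis.
Inter-reduce: drop elements whose leading term is divisible by another's, tail-reduce, and make monic.

G = {x_1 + 2*x_2**2 + 2*x_2, x_2**3 + x_2**2 + 2*x_2 + 3}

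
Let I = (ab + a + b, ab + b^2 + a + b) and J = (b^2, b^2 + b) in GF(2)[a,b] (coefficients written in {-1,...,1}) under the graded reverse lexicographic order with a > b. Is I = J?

Equality of ideals is decidable: compute both reduced Gröbner bases (unique for the ordering) and check whether they agree.
Buchberger on the first generating set:
f_1 = ab + a + b, LT = ab.
f_2 = ab + b^2 + a + b, LT = ab.

S(f_1,f_2): lcm = ab. S = b^2.
  reduce S modulo (f_1, f_2):
  remainder b^2 ≠ 0; add g_3 = b^2 to the basis.

S(f_1,g_3): lcm = ab^2. S = ab + b^2.
  reduce S modulo (f_1, f_2, g_3):
  remainder a + b ≠ 0; add g_4 = a + b to the basis.

The other S-polynomials (S(f_2,g_3), S(f_1,g_4), S(f_2,g_4), S(g_3,g_4)) all reduce to 0 modulo the current basis, so we have a Gröbner basis.
Inter-reduce: drop elements whose leading term is divisible by another's, tail-reduce, and make monic.
Reduced Gröbner basis: {b^2, a + b}.

Buchberger on the second generating set:
h_1 = b^2, LT = b^2.
h_2 = b^2 + b, LT = b^2.

S(h_1,h_2): lcm = b^2. S = b.
  reduce S modulo (h_1, h_2):
  remainder b ≠ 0; add k_3 = b to the basis.

The other S-polynomials (S(h_1,k_3), S(h_2,k_3)) all reduce to 0 modulo the current basis, so we have a Gröbner basis.
Inter-reduce: drop elements whose leading term is divisible by another's, tail-reduce, and make monic.
Reduced Gröbner basis: {b}.

The bases are distinct; the ideals are different.

No, the ideals differ.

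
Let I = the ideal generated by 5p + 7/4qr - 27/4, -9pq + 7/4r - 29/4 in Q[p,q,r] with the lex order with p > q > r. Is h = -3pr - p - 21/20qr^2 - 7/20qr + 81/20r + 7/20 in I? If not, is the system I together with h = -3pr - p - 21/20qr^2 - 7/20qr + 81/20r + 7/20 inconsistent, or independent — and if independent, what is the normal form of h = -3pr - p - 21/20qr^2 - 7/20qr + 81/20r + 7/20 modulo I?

Adjoining -3pr - p - 21/20qr^2 - 7/20qr + 81/20r + 7/20 makes the ideal the whole ring: the system is inconsistent.

First compute the reduced Gröbner basis of I by Buchberger's algorithm.
f_1 = 5p + 7/4qr - 27/4, LT = p.
f_2 = -9pq + 7/4r - 29/4, LT = pq.

S(f_1,f_2): lcm = pq. S = 7/20q^2r - 27/20q + 7/36r - 29/36.
  reduce S modulo (f_1, f_2):
  remainder 7/20q^2r - 27/20q + 7/36r - 29/36 ≠ 0; add k_3 = 7/20q^2r - 27/20q + 7/36r - 29/36 to the basis.

The other S-polynomials (S(f_1,k_3), S(f_2,k_3)) all reduce to 0 modulo the current basis, so we have a Gröbner basis.
Inter-reduce: drop elements whose leading term is divisible by another's, tail-reduce, and make monic.
Reduced Gröbner basis: {p + 7/20qr - 27/20, q^2r - 27/7q + 5/9r - 145/63}.
Label its elements g_1 = p + 7/20qr - 27/20, g_2 = q^2r - 27/7q + 5/9r - 145/63.

Reduce h = -3pr - p - 21/20qr^2 - 7/20qr + 81/20r + 7/20 modulo G:
  leading term pr: subtract (-3r)·g_1 from -3pr - p - 21/20qr^2 - 7/20qr + 81/20r + 7/20 → -p - 7/20qr + 7/20
  leading term p: subtract (-1)·g_1 from -p - 7/20qr + 7/20 → -1
  leading term 1: no divisor's leading term divides it; move -1 to the remainder.
  normal form = -1.
The normal form is nonzero, so h ∉ I. Since h minus its normal form lies in I, I + (h) = I + (n) where n = -1; decide whether this ideal is the whole ring.
Here n = -1 is a nonzero constant, hence a unit: 1 ∈ I + (h), the Gröbner basis of I + (h) is {1}, and the enlarged system has no common solution — adjoining h is inconsistent.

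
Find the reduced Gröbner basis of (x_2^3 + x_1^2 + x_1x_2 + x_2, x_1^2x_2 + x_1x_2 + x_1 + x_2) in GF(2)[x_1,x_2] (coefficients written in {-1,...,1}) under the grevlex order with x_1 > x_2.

f_1 = x_2^3 + x_1^2 + x_1x_2 + x_2, LT = x_2^3.
f_2 = x_1^2x_2 + x_1x_2 + x_1 + x_2, LT = x_1^2x_2.

S(f_1,f_2): lcm = x_1^2x_2^3. S = x_1^4 + x_1^3x_2 + x_1x_2^3 + x_1^2x_2 + x_1x_2^2 + x_2^3.
  reduce S modulo (f_1, f_2):
  remainder x_1^4 + x_1^3 + x_1x_2^2 + x_1 ≠ 0; add g_3 = x_1^4 + x_1^3 + x_1x_2^2 + x_1 to the basis.

The other S-polynomials (S(f_1,g_3), S(f_2,g_3)) all reduce to 0 modulo the current basis, so we have a Gröbner basis.

G = {x_1^4 + x_1^3 + x_1x_2^2 + x_1, x_1^2x_2 + x_1x_2 + x_1 + x_2, x_2^3 + x_1^2 + x_1x_2 + x_2}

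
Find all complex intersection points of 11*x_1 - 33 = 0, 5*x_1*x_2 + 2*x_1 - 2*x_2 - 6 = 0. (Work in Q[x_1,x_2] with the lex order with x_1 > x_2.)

{(3, 0)}

Compute a lex Gröbner basis by Buchberger's algorithm.
f_1 = 11*x_1 - 33, LT = x_1.
f_2 = 5*x_1*x_2 + 2*x_1 - 2*x_2 - 6, LT = x_1*x_2.

S(f_1,f_2): lcm = x_1*x_2. S = -2/5*x_1 - 13/5*x_2 + 6/5.
  leading term x_1: subtract (-2/55)·f_1 from -2/5*x_1 - 13/5*x_2 + 6/5 → -13/5*x_2
  leading term x_2: no divisor's leading term divides it; move -13/5*x_2 to the remainder.
  remainder -13/5*x_2 ≠ 0; add h_3 = -13/5*x_2 to the basis.

The other S-polynomials (S(f_1,h_3), S(f_2,h_3)) all reduce to 0 modulo the current basis, so we have a Gröbner basis.
Inter-reduce: drop elements whose leading term is divisible by another's, tail-reduce, and make monic.
Reduced Gröbner basis: {x_1 - 3, x_2}.

From the last basis element, x_2 = 0, so x_2 takes values in {0}. Each choice, substituted upward through the basis, yields the corresponding point(s) of the solution set.
  x_2 = 0: the earlier basis element becomes x_1 - 3 = 0, giving x_1 = 3 — point (3, 0).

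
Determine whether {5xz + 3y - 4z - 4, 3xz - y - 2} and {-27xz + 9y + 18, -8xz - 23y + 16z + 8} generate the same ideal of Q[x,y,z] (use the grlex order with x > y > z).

No, the ideals differ.

Since reduced Gröbner bases are canonical representatives of ideals under a given ordering, it suffices to compute and compare them.
Buchberger on the first generating set:
f_1 = 5xz + 3y - 4z - 4, LT = xz.
f_2 = 3xz - y - 2, LT = xz.

S(f_1,f_2): lcm = xz. S = \tfrac{14}{15}y - \tfrac{4}{5}z - \tfrac{2}{15}.
  leading term y: no divisor's leading term divides it; move \tfrac{14}{15}y to the remainder.
  leading term z: no divisor's leading term divides it; move -\tfrac{4}{5}z to the remainder.
  leading term 1: no divisor's leading term divides it; move -\tfrac{2}{15} to the remainder.
  remainder \tfrac{14}{15}y - \tfrac{4}{5}z - \tfrac{2}{15} ≠ 0; add g_3 = \tfrac{14}{15}y - \tfrac{4}{5}z - \tfrac{2}{15} to the basis.

The other S-polynomials (S(f_1,g_3), S(f_2,g_3)) all reduce to 0 modulo the current basis, so we have a Gröbner basis.
Inter-reduce: drop elements whose leading term is divisible by another's, tail-reduce, and make monic.
Reduced Gröbner basis: {xz - \tfrac{2}{7}z - \tfrac{5}{7}, y - \tfrac{6}{7}z - \tfrac{1}{7}}.

Buchberger on the second generating set:
h_1 = -27xz + 9y + 18, LT = xz.
h_2 = -8xz - 23y + 16z + 8, LT = xz.

S(h_1,h_2): lcm = xz. S = -\tfrac{77}{24}y + 2z + \tfrac{1}{3}.
  leading term y: no divisor's leading term divides it; move -\tfrac{77}{24}y to the remainder.
  leading term z: no divisor's leading term divides it; move 2z to the remainder.
  leading term 1: no divisor's leading term divides it; move \tfrac{1}{3} to the remainder.
  remainder -\tfrac{77}{24}y + 2z + \tfrac{1}{3} ≠ 0; add k_3 = -\tfrac{77}{24}y + 2z + \tfrac{1}{3} to the basis.

The other S-polynomials (S(h_1,k_3), S(h_2,k_3)) all reduce to 0 modulo the current basis, so we have a Gröbner basis.
Inter-reduce: drop elements whose leading term is divisible by another's, tail-reduce, and make monic.
Reduced Gröbner basis: {xz - \tfrac{16}{77}z - \tfrac{54}{77}, y - \tfrac{48}{77}z - \tfrac{8}{77}}.

Since the reduced bases disagree, the two ideals are not the same.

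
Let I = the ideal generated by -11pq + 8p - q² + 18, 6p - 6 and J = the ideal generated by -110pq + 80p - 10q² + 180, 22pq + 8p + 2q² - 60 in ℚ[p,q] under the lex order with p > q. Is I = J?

Since reduced Gröbner bases are canonical representatives of ideals under a given ordering, it suffices to compute and compare them.
Buchberger on the first generating set:
f_1 = -11pq + 8p - q² + 18, LT = pq.
f_2 = 6p - 6, LT = p.

S(f_1,f_2): lcm = pq. S = -8/11p + 1/11q² + q - 18/11.
  leading term p: subtract (-4/33)·f_2 from -8/11p + 1/11q² + q - 18/11 → 1/11q² + q - 26/11
  leading term q²: no divisor's leading term divides it; move 1/11q² to the remainder.
  leading term q: no divisor's leading term divides it; move q to the remainder.
  leading term 1: no divisor's leading term divides it; move -26/11 to the remainder.
  remainder 1/11q² + q - 26/11 ≠ 0; add g_3 = 1/11q² + q - 26/11 to the basis.

S(f_1,g_3): lcm = pq². S = -129/11pq + 26p + 1/11q³ - 18/11q.
  leading term pq: subtract (129/121)·f_1 from -129/11pq + 26p + 1/11q³ - 18/11q → 2114/121p + 1/11q³ + 129/121q² - 18/11q - 2322/121
  leading term p: subtract (1057/363)·f_2 from 2114/121p + 1/11q³ + 129/121q² - 18/11q - 2322/121 → 1/11q³ + 129/121q² - 18/11q - 208/121
  leading term q³: subtract (q)·g_3 from 1/11q³ + 129/121q² - 18/11q - 208/121 → 8/121q² + 8/11q - 208/121
  leading term q²: subtract (8/11)·g_3 from 8/121q² + 8/11q - 208/121 → 0
  remainder 0.

S(f_2,g_3): leading monomials are coprime, so the S-polynomial reduces to 0 (Buchberger's first criterion).
Every S-polynomial of the final basis reduces to 0, so we have a Gröbner basis.
Inter-reduce: drop elements whose leading term is divisible by another's, tail-reduce, and make monic.
Reduced Gröbner basis: {p - 1, q² + 11q - 26}.

Buchberger on the second generating set:
h_1 = -110pq + 80p - 10q² + 180, LT = pq.
h_2 = 22pq + 8p + 2q² - 60, LT = pq.

S(h_1,h_2): lcm = pq. S = -12/11p + 12/11.
  leading term p: no divisor's leading term divides it; move -12/11p to the remainder.
  leading term 1: no divisor's leading term divides it; move 12/11 to the remainder.
  remainder -12/11p + 12/11 ≠ 0; add k_3 = -12/11p + 12/11 to the basis.

S(h_1,k_3): lcm = pq. S = -8/11p + 1/11q² + q - 18/11.
  leading term p: subtract (⅔)·k_3 from -8/11p + 1/11q² + q - 18/11 → 1/11q² + q - 26/11
  leading term q²: no divisor's leading term divides it; move 1/11q² to the remainder.
  leading term q: no divisor's leading term divides it; move q to the remainder.
  leading term 1: no divisor's leading term divides it; move -26/11 to the remainder.
  remainder 1/11q² + q - 26/11 ≠ 0; add k_4 = 1/11q² + q - 26/11 to the basis.

S(h_2,k_3): lcm = pq. S = 4/11p + 1/11q² + q - 30/11.
  leading term p: subtract (-⅓)·k_3 from 4/11p + 1/11q² + q - 30/11 → 1/11q² + q - 26/11
  leading term q²: subtract (1)·k_4 from 1/11q² + q - 26/11 → 0
  remainder 0.

S(h_1,k_4): lcm = pq². S = -129/11pq + 26p + 1/11q³ - 18/11q.
  leading term pq: subtract (129/1210)·h_1 from -129/11pq + 26p + 1/11q³ - 18/11q → 2114/121p + 1/11q³ + 129/121q² - 18/11q - 2322/121
  leading term p: subtract (-1057/66)·k_3 from 2114/121p + 1/11q³ + 129/121q² - 18/11q - 2322/121 → 1/11q³ + 129/121q² - 18/11q - 208/121
  leading term q³: subtract (q)·k_4 from 1/11q³ + 129/121q² - 18/11q - 208/121 → 8/121q² + 8/11q - 208/121
  leading term q²: subtract (8/11)·k_4 from 8/121q² + 8/11q - 208/121 → 0
  remainder 0.

S(h_2,k_4): lcm = pq². S = -117/11pq + 26p + 1/11q³ - 30/11q.
  leading term pq: subtract (117/1210)·h_1 from -117/11pq + 26p + 1/11q³ - 30/11q → 2210/121p + 1/11q³ + 117/121q² - 30/11q - 2106/121
  leading term p: subtract (-1105/66)·k_3 from 2210/121p + 1/11q³ + 117/121q² - 30/11q - 2106/121 → 1/11q³ + 117/121q² - 30/11q + 104/121
  leading term q³: subtract (q)·k_4 from 1/11q³ + 117/121q² - 30/11q + 104/121 → -4/121q² - 4/11q + 104/121
  leading term q²: subtract (-4/11)·k_4 from -4/121q² - 4/11q + 104/121 → 0
  remainder 0.

S(k_3,k_4): leading monomials are coprime, so the S-polynomial reduces to 0 (Buchberger's first criterion).
Every S-polynomial of the final basis reduces to 0, so we have a Gröbner basis.
Inter-reduce: drop elements whose leading term is divisible by another's, tail-reduce, and make monic.
Reduced Gröbner basis: {p - 1, q² + 11q - 26}.

Same reduced basis, so the two generating sets span the same ideal.
The choice of monomial ordering does not affect the verdict — as long as both bases are computed under the same ordering, their equality decides ideal equality.

Yes, the ideals are equal.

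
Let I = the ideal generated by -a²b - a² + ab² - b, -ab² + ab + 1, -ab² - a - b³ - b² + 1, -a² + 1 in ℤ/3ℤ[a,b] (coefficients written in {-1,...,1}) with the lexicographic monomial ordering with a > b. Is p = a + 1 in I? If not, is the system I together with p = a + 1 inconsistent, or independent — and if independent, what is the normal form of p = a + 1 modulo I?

a + 1 lies in I (it reduces to 0).

First compute the reduced Gröbner basis of I by Buchberger's algorithm.
f_1 = -a²b - a² + ab² - b, LT = a²b.
f_2 = -ab² + ab + 1, LT = ab².
f_3 = -ab² - a - b³ - b² + 1, LT = ab².
f_4 = -a² + 1, LT = a².

S(f_1,f_2): lcm = a²b². S = -a²b - ab³ + a + b².
  leading term a²b: subtract (1)·f_1 from -a²b - ab³ + a + b² → a² - ab³ - ab² + a + b² + b
  leading term a²: subtract (-1)·f_4 from a² - ab³ - ab² + a + b² + b → -ab³ - ab² + a + b² + b + 1
  leading term ab³: subtract (b)·f_2 from -ab³ - ab² + a + b² + b + 1 → ab² + a + b² + 1
  leading term ab²: subtract (-1)·f_2 from ab² + a + b² + 1 → ab + a + b² - 1
  leading term ab: no divisor's leading term divides it; move ab to the remainder.
  leading term a: no divisor's leading term divides it; move a to the remainder.
  leading term b²: no divisor's leading term divides it; move b² to the remainder.
  leading term 1: no divisor's leading term divides it; move -1 to the remainder.
  remainder ab + a + b² - 1 ≠ 0; add h_5 = ab + a + b² - 1 to the basis.

S(f_1,f_4): lcm = a²b. S = a² - ab² - b.
  leading term a²: subtract (-1)·f_4 from a² - ab² - b → -ab² - b + 1
  leading term ab²: subtract (1)·f_2 from -ab² - b + 1 → -ab - b
  leading term ab: subtract (-1)·h_5 from -ab - b → a + b² - b - 1
  leading term a: no divisor's leading term divides it; move a to the remainder.
  leading term b²: no divisor's leading term divides it; move b² to the remainder.
  leading term b: no divisor's leading term divides it; move -b to the remainder.
  leading term 1: no divisor's leading term divides it; move -1 to the remainder.
  remainder a + b² - b - 1 ≠ 0; add h_6 = a + b² - b - 1 to the basis.

S(f_2,f_3): lcm = ab². S = -ab - a - b³ - b².
  leading term ab: subtract (-1)·h_5 from -ab - a - b³ - b² → -b³ - 1
  leading term b³: no divisor's leading term divides it; move -b³ to the remainder.
  leading term 1: no divisor's leading term divides it; move -1 to the remainder.
  remainder -b³ - 1 ≠ 0; add h_7 = -b³ - 1 to the basis.

S(f_2,f_4): lcm = a²b². S = -a²b - a + b².
  leading term a²b: subtract (1)·f_1 from -a²b - a + b² → a² - ab² - a + b² + b
  leading term a²: subtract (-1)·f_4 from a² - ab² - a + b² + b → -ab² - a + b² + b + 1
  leading term ab²: subtract (1)·f_2 from -ab² - a + b² + b + 1 → -ab - a + b² + b
  leading term ab: subtract (-1)·h_5 from -ab - a + b² + b → -b² + b - 1
  leading term b²: no divisor's leading term divides it; move -b² to the remainder.
  leading term b: no divisor's leading term divides it; move b to the remainder.
  leading term 1: no divisor's leading term divides it; move -1 to the remainder.
  remainder -b² + b - 1 ≠ 0; add h_8 = -b² + b - 1 to the basis.

The other S-polynomials (S(f_1,f_3), S(f_3,f_4), S(f_1,h_5), S(f_2,h_5), S(f_3,h_5), S(f_4,h_5), S(f_1,h_6), S(f_2,h_6), S(f_3,h_6), S(f_4,h_6), S(h_5,h_6), S(f_1,h_7), S(f_2,h_7), S(f_3,h_7), S(f_4,h_7), S(h_5,h_7), S(h_6,h_7), S(f_1,h_8), S(f_2,h_8), S(f_3,h_8), S(f_4,h_8), S(h_5,h_8), S(h_6,h_8), S(h_7,h_8)) all reduce to 0 modulo the current basis, so we have a Gröbner basis.
Inter-reduce: drop elements whose leading term is divisible by another's, tail-reduce, and make monic.
Reduced Gröbner basis: {a + 1, b² - b + 1}.
Label its elements g_1 = a + 1, g_2 = b² - b + 1.

Reduce p = a + 1 modulo G:
  leading term a: subtract (1)·g_1 from a + 1 → 0
  normal form = 0.
Since the normal form is 0, p ∈ I.

Ideal membership is decidable via reduction modulo a Gröbner basis.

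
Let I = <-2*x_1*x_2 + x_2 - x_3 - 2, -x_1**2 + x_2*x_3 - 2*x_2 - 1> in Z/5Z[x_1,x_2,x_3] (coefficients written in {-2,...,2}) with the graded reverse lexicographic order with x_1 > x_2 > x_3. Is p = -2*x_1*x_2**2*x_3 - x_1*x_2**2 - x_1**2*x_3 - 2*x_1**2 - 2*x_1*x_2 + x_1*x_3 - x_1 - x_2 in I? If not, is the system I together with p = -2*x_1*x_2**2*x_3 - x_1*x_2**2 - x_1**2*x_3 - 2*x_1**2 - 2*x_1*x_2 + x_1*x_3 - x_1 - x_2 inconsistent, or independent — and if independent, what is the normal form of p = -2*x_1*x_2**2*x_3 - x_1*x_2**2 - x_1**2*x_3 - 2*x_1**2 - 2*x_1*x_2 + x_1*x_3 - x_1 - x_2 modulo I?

First compute the reduced Gröbner basis of I by Buchberger's algorithm.
f_1 = -2*x_1*x_2 + x_2 - x_3 - 2, LT = x_1*x_2.
f_2 = -x_1**2 + x_2*x_3 - 2*x_2 - 1, LT = x_1**2.

S(f_1,f_2): lcm = x_1**2*x_2. S = x_2**2*x_3 + 2*x_1*x_2 - 2*x_2**2 - 2*x_1*x_3 + x_1 - x_2.
  reduce S modulo (f_1, f_2):
  remainder x_2**2*x_3 - 2*x_2**2 - 2*x_1*x_3 + x_1 - x_3 - 2 ≠ 0; add h_3 = x_2**2*x_3 - 2*x_2**2 - 2*x_1*x_3 + x_1 - x_3 - 2 to the basis.

The other S-polynomials (S(f_1,h_3), S(f_2,h_3)) all reduce to 0 modulo the current basis, so we have a Gröbner basis.
Inter-reduce: drop elements whose leading term is divisible by another's, tail-reduce, and make monic.
Reduced Gröbner basis: {x_2**2*x_3 - 2*x_2**2 - 2*x_1*x_3 + x_1 - x_3 - 2, x_1**2 - x_2*x_3 + 2*x_2 + 1, x_1*x_2 + 2*x_2 - 2*x_3 + 1}.
Label its elements g_1 = x_2**2*x_3 - 2*x_2**2 - 2*x_1*x_3 + x_1 - x_3 - 2, g_2 = x_1**2 - x_2*x_3 + 2*x_2 + 1, g_3 = x_1*x_2 + 2*x_2 - 2*x_3 + 1.

Reduce p = -2*x_1*x_2**2*x_3 - x_1*x_2**2 - x_1**2*x_3 - 2*x_1**2 - 2*x_1*x_2 + x_1*x_3 - x_1 - x_2 modulo G:
  leading term x_1*x_2**2*x_3: subtract (-2*x_1)·g_1 from -2*x_1*x_2**2*x_3 - x_1*x_2**2 - x_1**2*x_3 - 2*x_1**2 - 2*x_1*x_2 + x_1*x_3 - x_1 - x_2 → -2*x_1*x_2 - x_1*x_3 - x_2
  leading term x_1*x_2: subtract (-2)·g_3 from -2*x_1*x_2 - x_1*x_3 - x_2 → -x_1*x_3 - 2*x_2 + x_3 + 2
  leading term x_1*x_3: no divisor's leading term divides it; move -x_1*x_3 to the remainder.
  leading term x_2: no divisor's leading term divides it; move -2*x_2 to the remainder.
  leading term x_3: no divisor's leading term divides it; move x_3 to the remainder.
  leading term 1: no divisor's leading term divides it; move 2 to the remainder.
  normal form = -x_1*x_3 - 2*x_2 + x_3 + 2.
The normal form is nonzero, so p ∉ I. Since p minus its normal form lies in I, I + (p) = I + (r) where r = -x_1*x_3 - 2*x_2 + x_3 + 2; decide whether this ideal is the whole ring.
Run Buchberger on G together with r (pairs among the g_i already reduce to 0 since G is a Gröbner basis):
g_1 = x_2**2*x_3 - 2*x_2**2 - 2*x_1*x_3 + x_1 - x_3 - 2, LT = x_2**2*x_3.
g_2 = x_1**2 - x_2*x_3 + 2*x_2 + 1, LT = x_1**2.
g_3 = x_1*x_2 + 2*x_2 - 2*x_3 + 1, LT = x_1*x_2.
r = -x_1*x_3 - 2*x_2 + x_3 + 2, LT = x_1*x_3.

S(g_1,r): lcm = x_1*x_2**2*x_3. S = -2*x_1*x_2**2 - 2*x_2**3 - 2*x_1**2*x_3 + x_2**2*x_3 + x_1**2 + 2*x_2**2 - x_1*x_3 - 2*x_1.
  reduce S modulo (g_1, g_2, g_3, r):
  remainder -2*x_2**3 - 2*x_2*x_3**2 - 2*x_2**2 + x_2*x_3 + 2*x_1 - 2*x_2 - x_3 - 2 ≠ 0; add m_5 = -2*x_2**3 - 2*x_2*x_3**2 - 2*x_2**2 + x_2*x_3 + 2*x_1 - 2*x_2 - x_3 - 2 to the basis.

S(g_2,r): lcm = x_1**2*x_3. S = -x_2*x_3**2 - 2*x_1*x_2 + x_1*x_3 + 2*x_2*x_3 + 2*x_1 + x_3.
  reduce S modulo (g_1, g_2, g_3, r, m_5):
  remainder -x_2*x_3**2 + 2*x_2*x_3 + 2*x_1 + 2*x_2 - 2*x_3 - 1 ≠ 0; add m_6 = -x_2*x_3**2 + 2*x_2*x_3 + 2*x_1 + 2*x_2 - 2*x_3 - 1 to the basis.

S(g_3,r): lcm = x_1*x_2*x_3. S = -2*x_2**2 - 2*x_2*x_3 - 2*x_3**2 + 2*x_2 + x_3.
  reduce S modulo (g_1, g_2, g_3, r, m_5, m_6):
  remainder -2*x_2**2 - 2*x_2*x_3 - 2*x_3**2 + 2*x_2 + x_3 ≠ 0; add m_7 = -2*x_2**2 - 2*x_2*x_3 - 2*x_3**2 + 2*x_2 + x_3 to the basis.

S(g_3,m_5): lcm = x_1*x_2**3. S = -x_1*x_2*x_3**2 - x_1*x_2**2 + 2*x_2**3 - 2*x_1*x_2*x_3 - 2*x_2**2*x_3 + x_1**2 - x_1*x_2 + x_2**2 + 2*x_1*x_3 - x_1.
  reduce S modulo (g_1, g_2, g_3, r, m_5, m_6, m_7):
  remainder -2*x_3**3 + 2*x_2*x_3 - 2*x_1 + x_3 ≠ 0; add m_8 = -2*x_3**3 + 2*x_2*x_3 - 2*x_1 + x_3 to the basis.

The other S-polynomials (S(g_1,g_2), S(g_1,g_3), S(g_2,g_3), S(g_1,m_5), S(g_2,m_5), S(r,m_5), S(g_1,m_6), S(g_2,m_6), S(g_3,m_6), S(r,m_6), S(m_5,m_6), S(g_1,m_7), S(g_2,m_7), S(g_3,m_7), S(r,m_7), S(m_5,m_7), S(m_6,m_7), S(g_1,m_8), S(g_2,m_8), S(g_3,m_8), S(r,m_8), S(m_5,m_8), S(m_6,m_8), S(m_7,m_8)) all reduce to 0 modulo the current basis, so we have a Gröbner basis.
Inter-reduce: drop elements whose leading term is divisible by another's, tail-reduce, and make monic.
Reduced Gröbner basis: {x_2*x_3**2 - 2*x_2*x_3 - 2*x_1 - 2*x_2 + 2*x_3 + 1, x_3**3 - x_2*x_3 + x_1 + 2*x_3, x_1**2 - x_2*x_3 + 2*x_2 + 1, x_1*x_2 + 2*x_2 - 2*x_3 + 1, x_2**2 + x_2*x_3 + x_3**2 - x_2 + 2*x_3, x_1*x_3 + 2*x_2 - x_3 - 2}.
The reduced Gröbner basis of I + (p) is {x_2*x_3**2 - 2*x_2*x_3 - 2*x_1 - 2*x_2 + 2*x_3 + 1, x_3**3 - x_2*x_3 + x_1 + 2*x_3, x_1**2 - x_2*x_3 + 2*x_2 + 1, x_1*x_2 + 2*x_2 - 2*x_3 + 1, x_2**2 + x_2*x_3 + x_3**2 - x_2 + 2*x_3, x_1*x_3 + 2*x_2 - x_3 - 2} ≠ {1}, a proper ideal, so the enlarged system stays consistent: p is independent of I, with normal form -x_1*x_3 - 2*x_2 + x_3 + 2.

Ideal membership is decidable via reduction modulo a Gröbner basis.

-2*x_1*x_2**2*x_3 - x_1*x_2**2 - x_1**2*x_3 - 2*x_1**2 - 2*x_1*x_2 + x_1*x_3 - x_1 - x_2 is independent of I; its normal form modulo I is -x_1*x_3 - 2*x_2 + x_3 + 2.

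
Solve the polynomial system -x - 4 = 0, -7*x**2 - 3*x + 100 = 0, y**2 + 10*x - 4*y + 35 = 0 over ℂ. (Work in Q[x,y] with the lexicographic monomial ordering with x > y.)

Compute a lex Gröbner basis by Buchberger's algorithm.
f_1 = -x - 4, LT = x.
f_2 = -7*x**2 - 3*x + 100, LT = x**2.
f_3 = 10*x + y**2 - 4*y + 35, LT = x.

S(f_1,f_3): lcm = x. S = -1/10*y**2 + 2/5*y + 1/2.
  reduce S modulo (f_1, f_2, f_3):
  remainder -1/10*y**2 + 2/5*y + 1/2 ≠ 0; add h_4 = -1/10*y**2 + 2/5*y + 1/2 to the basis.

The other S-polynomials (S(f_1,f_2), S(f_2,f_3), S(f_1,h_4), S(f_2,h_4), S(f_3,h_4)) all reduce to 0 modulo the current basis, so we have a Gröbner basis.
Inter-reduce: drop elements whose leading term is divisible by another's, tail-reduce, and make monic.
Reduced Gröbner basis: {x + 4, y**2 - 4*y - 5}.

A lex Gröbner basis eliminates variables successively. Here y**2 - 4*y - 5 depends only on y, with roots {-1, 5}; lifting each root through the earlier basis elements recovers the full solutions.
  y = -1: the earlier basis element becomes x + 4 = 0, giving x = -4 — point (-4, -1).
  y = 5: the earlier basis element becomes x + 4 = 0, giving x = -4 — point (-4, 5).
This is the nonlinear analogue of row-reducing a linear system.

{(-4, -1), (-4, 5)}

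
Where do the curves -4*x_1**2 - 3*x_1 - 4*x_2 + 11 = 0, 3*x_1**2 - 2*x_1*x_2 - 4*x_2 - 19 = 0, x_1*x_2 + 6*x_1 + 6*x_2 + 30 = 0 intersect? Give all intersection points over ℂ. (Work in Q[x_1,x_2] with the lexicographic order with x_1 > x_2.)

{(-3, -4)}

Compute a lex Gröbner basis by Buchberger's algorithm.
f_1 = -4*x_1**2 - 3*x_1 - 4*x_2 + 11, LT = x_1**2.
f_2 = 3*x_1**2 - 2*x_1*x_2 - 4*x_2 - 19, LT = x_1**2.
f_3 = x_1*x_2 + 6*x_1 + 6*x_2 + 30, LT = x_1*x_2.

S(f_1,f_2): lcm = x_1**2. S = 2/3*x_1*x_2 + 3/4*x_1 + 7/3*x_2 + 43/12.
  leading term x_1*x_2: subtract (2/3)·f_3 from 2/3*x_1*x_2 + 3/4*x_1 + 7/3*x_2 + 43/12 → -13/4*x_1 - 5/3*x_2 - 197/12
  leading term x_1: no divisor's leading term divides it; move -13/4*x_1 to the remainder.
  leading term x_2: no divisor's leading term divides it; move -5/3*x_2 to the remainder.
  leading term 1: no divisor's leading term divides it; move -197/12 to the remainder.
  remainder -13/4*x_1 - 5/3*x_2 - 197/12 ≠ 0; add h_4 = -13/4*x_1 - 5/3*x_2 - 197/12 to the basis.

S(f_1,f_3): lcm = x_1**2*x_2. S = -6*x_1**2 - 21/4*x_1*x_2 - 30*x_1 + x_2**2 - 11/4*x_2.
  leading term x_1**2: subtract (3/2)·f_1 from -6*x_1**2 - 21/4*x_1*x_2 - 30*x_1 + x_2**2 - 11/4*x_2 → -21/4*x_1*x_2 - 51/2*x_1 + x_2**2 + 13/4*x_2 - 33/2
  leading term x_1*x_2: subtract (-21/4)·f_3 from -21/4*x_1*x_2 - 51/2*x_1 + x_2**2 + 13/4*x_2 - 33/2 → 6*x_1 + x_2**2 + 139/4*x_2 + 141
  leading term x_1: subtract (-24/13)·h_4 from 6*x_1 + x_2**2 + 139/4*x_2 + 141 → x_2**2 + 1647/52*x_2 + 1439/13
  leading term x_2**2: no divisor's leading term divides it; move x_2**2 to the remainder.
  leading term x_2: no divisor's leading term divides it; move 1647/52*x_2 to the remainder.
  leading term 1: no divisor's leading term divides it; move 1439/13 to the remainder.
  remainder x_2**2 + 1647/52*x_2 + 1439/13 ≠ 0; add h_5 = x_2**2 + 1647/52*x_2 + 1439/13 to the basis.

S(f_2,f_3): lcm = x_1**2*x_2. S = -6*x_1**2 - 2/3*x_1*x_2**2 - 6*x_1*x_2 - 30*x_1 - 4/3*x_2**2 - 19/3*x_2.
  leading term x_1**2: subtract (3/2)·f_1 from -6*x_1**2 - 2/3*x_1*x_2**2 - 6*x_1*x_2 - 30*x_1 - 4/3*x_2**2 - 19/3*x_2 → -2/3*x_1*x_2**2 - 6*x_1*x_2 - 51/2*x_1 - 4/3*x_2**2 - 1/3*x_2 - 33/2
  leading term x_1*x_2**2: subtract (-2/3*x_2)·f_3 from -2/3*x_1*x_2**2 - 6*x_1*x_2 - 51/2*x_1 - 4/3*x_2**2 - 1/3*x_2 - 33/2 → -2*x_1*x_2 - 51/2*x_1 + 8/3*x_2**2 + 59/3*x_2 - 33/2
  leading term x_1*x_2: subtract (-2)·f_3 from -2*x_1*x_2 - 51/2*x_1 + 8/3*x_2**2 + 59/3*x_2 - 33/2 → -27/2*x_1 + 8/3*x_2**2 + 95/3*x_2 + 87/2
  leading term x_1: subtract (54/13)·h_4 from -27/2*x_1 + 8/3*x_2**2 + 95/3*x_2 + 87/2 → 8/3*x_2**2 + 1505/39*x_2 + 1452/13
  leading term x_2**2: subtract (8/3)·h_5 from 8/3*x_2**2 + 1505/39*x_2 + 1452/13 → -1789/39*x_2 - 7156/39
  leading term x_2: no divisor's leading term divides it; move -1789/39*x_2 to the remainder.
  leading term 1: no divisor's leading term divides it; move -7156/39 to the remainder.
  remainder -1789/39*x_2 - 7156/39 ≠ 0; add h_6 = -1789/39*x_2 - 7156/39 to the basis.

The other S-polynomials (S(f_1,h_4), S(f_2,h_4), S(f_3,h_4), S(f_1,h_5), S(f_2,h_5), S(f_3,h_5), S(h_4,h_5), S(f_1,h_6), S(f_2,h_6), S(f_3,h_6), S(h_4,h_6), S(h_5,h_6)) all reduce to 0 modulo the current basis, so we have a Gröbner basis.
Inter-reduce: drop elements whose leading term is divisible by another's, tail-reduce, and make monic.
Reduced Gröbner basis: {x_1 + 3, x_2 + 4}.

A lex Gröbner basis eliminates variables successively. Here x_2 + 4 depends only on x_2, with roots {-4}; lifting each root through the earlier basis elements recovers the full solutions.
  x_2 = -4: the earlier basis element becomes x_1 + 3 = 0, giving x_1 = -3 — point (-3, -4).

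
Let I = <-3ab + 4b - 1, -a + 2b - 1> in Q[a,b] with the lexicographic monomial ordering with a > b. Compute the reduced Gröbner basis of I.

f_1 = -3ab + 4b - 1, LT = ab.
f_2 = -a + 2b - 1, LT = a.

S(f_1,f_2): lcm = ab. S = 2b^{2} - \tfrac{7}{3}b + \tfrac{1}{3}.
  reduce S modulo (f_1, f_2):
  remainder 2b^{2} - \tfrac{7}{3}b + \tfrac{1}{3} ≠ 0; add g_3 = 2b^{2} - \tfrac{7}{3}b + \tfrac{1}{3} to the basis.

The other S-polynomials (S(f_1,g_3), S(f_2,g_3)) all reduce to 0 modulo the current basis, so we have a Gröbner basis.
Inter-reduce: drop elements whose leading term is divisible by another's, tail-reduce, and make monic.

G = {a - 2b + 1, b^{2} - \tfrac{7}{6}b + \tfrac{1}{6}}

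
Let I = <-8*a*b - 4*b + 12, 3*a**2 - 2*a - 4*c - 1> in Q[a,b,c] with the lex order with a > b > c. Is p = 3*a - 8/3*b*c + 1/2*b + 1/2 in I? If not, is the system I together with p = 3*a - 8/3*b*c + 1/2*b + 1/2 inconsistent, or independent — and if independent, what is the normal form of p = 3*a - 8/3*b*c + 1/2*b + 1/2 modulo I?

First compute the reduced Gröbner basis of I by Buchberger's algorithm.
f_1 = -8*a*b - 4*b + 12, LT = a*b.
f_2 = 3*a**2 - 2*a - 4*c - 1, LT = a**2.

S(f_1,f_2): lcm = a**2*b. S = 7/6*a*b - 3/2*a + 4/3*b*c + 1/3*b.
  leading term a*b: subtract (-7/48)·f_1 from 7/6*a*b - 3/2*a + 4/3*b*c + 1/3*b → -3/2*a + 4/3*b*c - 1/4*b + 7/4
  leading term a: no divisor's leading term divides it; move -3/2*a to the remainder.
  leading term b*c: no divisor's leading term divides it; move 4/3*b*c to the remainder.
  leading term b: no divisor's leading term divides it; move -1/4*b to the remainder.
  leading term 1: no divisor's leading term divides it; move 7/4 to the remainder.
  remainder -3/2*a + 4/3*b*c - 1/4*b + 7/4 ≠ 0; add h_3 = -3/2*a + 4/3*b*c - 1/4*b + 7/4 to the basis.

S(f_1,h_3): lcm = a*b. S = 8/9*b**2*c - 1/6*b**2 + 5/3*b - 3/2.
  leading term b**2*c: no divisor's leading term divides it; move 8/9*b**2*c to the remainder.
  leading term b**2: no divisor's leading term divides it; move -1/6*b**2 to the remainder.
  leading term b: no divisor's leading term divides it; move 5/3*b to the remainder.
  leading term 1: no divisor's leading term divides it; move -3/2 to the remainder.
  remainder 8/9*b**2*c - 1/6*b**2 + 5/3*b - 3/2 ≠ 0; add h_4 = 8/9*b**2*c - 1/6*b**2 + 5/3*b - 3/2 to the basis.

The other S-polynomials (S(f_2,h_3), S(f_1,h_4), S(f_2,h_4), S(h_3,h_4)) all reduce to 0 modulo the current basis, so we have a Gröbner basis.
Inter-reduce: drop elements whose leading term is divisible by another's, tail-reduce, and make monic.
Reduced Gröbner basis: {a - 8/9*b*c + 1/6*b - 7/6, b**2*c - 3/16*b**2 + 15/8*b - 27/16}.
Label its elements g_1 = a - 8/9*b*c + 1/6*b - 7/6, g_2 = b**2*c - 3/16*b**2 + 15/8*b - 27/16.

Reduce p = 3*a - 8/3*b*c + 1/2*b + 1/2 modulo G:
  leading term a: subtract (3)·g_1 from 3*a - 8/3*b*c + 1/2*b + 1/2 → 4
  leading term 1: no divisor's leading term divides it; move 4 to the remainder.
  normal form = 4.
The normal form is nonzero, so p ∉ I. Since p minus its normal form lies in I, I + (p) = I + (r) where r = 4; decide whether this ideal is the whole ring.
Here r = 4 is a nonzero constant, hence a unit: 1 ∈ I + (p), the Gröbner basis of I + (p) is {1}, and the enlarged system has no common solution — adjoining p is inconsistent.

Ideal membership is decidable via reduction modulo a Gröbner basis.

Adjoining 3*a - 8/3*b*c + 1/2*b + 1/2 makes the ideal the whole ring: the system is inconsistent.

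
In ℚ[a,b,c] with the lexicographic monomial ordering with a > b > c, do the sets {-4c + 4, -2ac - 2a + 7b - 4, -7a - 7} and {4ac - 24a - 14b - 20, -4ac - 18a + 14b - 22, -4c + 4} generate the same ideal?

For a fixed monomial order, each ideal has a unique reduced Gröbner basis; comparing bases decides equality.
Buchberger on the first generating set:
f_1 = -4c + 4, LT = c.
f_2 = -2ac - 2a + 7b - 4, LT = ac.
f_3 = -7a - 7, LT = a.

S(f_1,f_2): lcm = ac. S = -2a + 7/2b - 2.
  leading term a: subtract (2/7)·f_3 from -2a + 7/2b - 2 → 7/2b
  leading term b: no divisor's leading term divides it; move 7/2b to the remainder.
  remainder 7/2b ≠ 0; add g_4 = 7/2b to the basis.

S(f_1,f_3): leading monomials are coprime, so the S-polynomial reduces to 0 (Buchberger's first criterion).
S(f_2,f_3): lcm = ac. S = a - 7/2b - c + 2.
  leading term a: subtract (-1/7)·f_3 from a - 7/2b - c + 2 → -7/2b - c + 1
  leading term b: subtract (-1)·g_4 from -7/2b - c + 1 → -c + 1
  leading term c: subtract (¼)·f_1 from -c + 1 → 0
  remainder 0.

S(f_1,g_4): leading monomials are coprime, so the S-polynomial reduces to 0 (Buchberger's first criterion).
S(f_2,g_4): leading monomials are coprime, so the S-polynomial reduces to 0 (Buchberger's first criterion).
S(f_3,g_4): leading monomials are coprime, so the S-polynomial reduces to 0 (Buchberger's first criterion).
Every S-polynomial of the final basis reduces to 0, so we have a Gröbner basis.
Inter-reduce: drop elements whose leading term is divisible by another's, tail-reduce, and make monic.
Reduced Gröbner basis: {a + 1, b, c - 1}.

Buchberger on the second generating set:
h_1 = 4ac - 24a - 14b - 20, LT = ac.
h_2 = -4ac - 18a + 14b - 22, LT = ac.
h_3 = -4c + 4, LT = c.

S(h_1,h_2): lcm = ac. S = -21/2a - 21/2.
  leading term a: no divisor's leading term divides it; move -21/2a to the remainder.
  leading term 1: no divisor's leading term divides it; move -21/2 to the remainder.
  remainder -21/2a - 21/2 ≠ 0; add k_4 = -21/2a - 21/2 to the basis.

S(h_1,h_3): lcm = ac. S = -5a - 7/2b - 5.
  leading term a: subtract (10/21)·k_4 from -5a - 7/2b - 5 → -7/2b
  leading term b: no divisor's leading term divides it; move -7/2b to the remainder.
  remainder -7/2b ≠ 0; add k_5 = -7/2b to the basis.

S(h_2,h_3): lcm = ac. S = 11/2a - 7/2b + 11/2.
  leading term a: subtract (-11/21)·k_4 from 11/2a - 7/2b + 11/2 → -7/2b
  leading term b: subtract (1)·k_5 from -7/2b → 0
  remainder 0.

S(h_1,k_4): lcm = ac. S = -6a - 7/2b - c - 5.
  leading term a: subtract (4/7)·k_4 from -6a - 7/2b - c - 5 → -7/2b - c + 1
  leading term b: subtract (1)·k_5 from -7/2b - c + 1 → -c + 1
  leading term c: subtract (¼)·h_3 from -c + 1 → 0
  remainder 0.

S(h_2,k_4): lcm = ac. S = 9/2a - 7/2b - c + 11/2.
  leading term a: subtract (-3/7)·k_4 from 9/2a - 7/2b - c + 11/2 → -7/2b - c + 1
  leading term b: subtract (1)·k_5 from -7/2b - c + 1 → -c + 1
  leading term c: subtract (¼)·h_3 from -c + 1 → 0
  remainder 0.

S(h_3,k_4): leading monomials are coprime, so the S-polynomial reduces to 0 (Buchberger's first criterion).
S(h_1,k_5): leading monomials are coprime, so the S-polynomial reduces to 0 (Buchberger's first criterion).
S(h_2,k_5): leading monomials are coprime, so the S-polynomial reduces to 0 (Buchberger's first criterion).
S(h_3,k_5): leading monomials are coprime, so the S-polynomial reduces to 0 (Buchberger's first criterion).
S(k_4,k_5): leading monomials are coprime, so the S-polynomial reduces to 0 (Buchberger's first criterion).
Every S-polynomial of the final basis reduces to 0, so we have a Gröbner basis.
Inter-reduce: drop elements whose leading term is divisible by another's, tail-reduce, and make monic.
Reduced Gröbner basis: {a + 1, b, c - 1}.

These coincide, so the ideals are equal.

Yes, the ideals are equal.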